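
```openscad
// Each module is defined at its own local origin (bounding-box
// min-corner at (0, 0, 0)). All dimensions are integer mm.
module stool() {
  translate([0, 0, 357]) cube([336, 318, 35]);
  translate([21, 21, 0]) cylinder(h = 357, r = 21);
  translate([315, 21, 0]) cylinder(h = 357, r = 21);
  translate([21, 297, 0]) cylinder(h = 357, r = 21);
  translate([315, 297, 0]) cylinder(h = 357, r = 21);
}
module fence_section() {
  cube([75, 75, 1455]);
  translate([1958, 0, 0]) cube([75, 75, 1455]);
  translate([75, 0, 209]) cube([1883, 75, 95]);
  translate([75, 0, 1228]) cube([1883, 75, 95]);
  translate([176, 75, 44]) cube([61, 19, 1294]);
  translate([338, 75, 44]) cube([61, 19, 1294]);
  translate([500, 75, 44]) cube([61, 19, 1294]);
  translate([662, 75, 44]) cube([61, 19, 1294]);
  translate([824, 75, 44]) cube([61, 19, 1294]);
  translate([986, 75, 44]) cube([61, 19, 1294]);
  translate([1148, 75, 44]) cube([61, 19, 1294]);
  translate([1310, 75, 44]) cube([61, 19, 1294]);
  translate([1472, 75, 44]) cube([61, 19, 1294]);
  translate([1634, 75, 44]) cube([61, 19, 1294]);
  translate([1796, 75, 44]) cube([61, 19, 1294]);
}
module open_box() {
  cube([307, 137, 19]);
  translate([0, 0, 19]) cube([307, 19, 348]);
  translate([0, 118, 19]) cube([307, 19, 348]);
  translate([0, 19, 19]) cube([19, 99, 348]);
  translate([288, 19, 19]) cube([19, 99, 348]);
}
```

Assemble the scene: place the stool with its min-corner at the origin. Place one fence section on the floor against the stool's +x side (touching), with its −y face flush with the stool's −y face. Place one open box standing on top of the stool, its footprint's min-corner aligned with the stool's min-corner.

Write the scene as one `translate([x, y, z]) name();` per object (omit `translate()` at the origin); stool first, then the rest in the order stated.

stool();
translate([336, 0, 0]) fence_section();
translate([0, 0, 392]) open_box();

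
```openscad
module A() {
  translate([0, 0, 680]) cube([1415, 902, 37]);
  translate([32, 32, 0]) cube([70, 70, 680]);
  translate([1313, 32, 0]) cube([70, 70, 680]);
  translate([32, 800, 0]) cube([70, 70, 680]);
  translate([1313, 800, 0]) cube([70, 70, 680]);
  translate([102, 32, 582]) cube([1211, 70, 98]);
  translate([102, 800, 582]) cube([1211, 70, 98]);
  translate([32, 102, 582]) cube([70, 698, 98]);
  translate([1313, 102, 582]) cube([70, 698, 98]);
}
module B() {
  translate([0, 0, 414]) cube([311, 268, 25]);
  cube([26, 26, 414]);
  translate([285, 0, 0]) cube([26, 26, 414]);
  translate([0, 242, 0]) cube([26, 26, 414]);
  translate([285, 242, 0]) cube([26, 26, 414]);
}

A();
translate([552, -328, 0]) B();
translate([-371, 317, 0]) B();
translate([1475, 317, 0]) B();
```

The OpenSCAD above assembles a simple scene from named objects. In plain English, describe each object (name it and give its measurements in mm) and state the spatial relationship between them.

A is a rectangular dining table. The top is 1415×902×37 mm with its upper surface at z = 717 mm. It stands on four 70×70 mm square legs, each inset 32 mm from the nearest pair of top edges, running from the floor to the underside of the top. Four apron rails, 70 mm thick and 98 mm tall, run between adjacent legs with their top edges flush with the underside of the top and their outer faces flush with the legs' outer faces.

B is a four-legged stool. The seat is 311×268 mm, 25 mm thick, top at z = 439 mm. It stands on four square legs, each 26×26 mm in cross-section, from z = 0 to the seat underside, each flush with a corner of the seat.

Three stools sit around the table at the −y, −x, +x sides.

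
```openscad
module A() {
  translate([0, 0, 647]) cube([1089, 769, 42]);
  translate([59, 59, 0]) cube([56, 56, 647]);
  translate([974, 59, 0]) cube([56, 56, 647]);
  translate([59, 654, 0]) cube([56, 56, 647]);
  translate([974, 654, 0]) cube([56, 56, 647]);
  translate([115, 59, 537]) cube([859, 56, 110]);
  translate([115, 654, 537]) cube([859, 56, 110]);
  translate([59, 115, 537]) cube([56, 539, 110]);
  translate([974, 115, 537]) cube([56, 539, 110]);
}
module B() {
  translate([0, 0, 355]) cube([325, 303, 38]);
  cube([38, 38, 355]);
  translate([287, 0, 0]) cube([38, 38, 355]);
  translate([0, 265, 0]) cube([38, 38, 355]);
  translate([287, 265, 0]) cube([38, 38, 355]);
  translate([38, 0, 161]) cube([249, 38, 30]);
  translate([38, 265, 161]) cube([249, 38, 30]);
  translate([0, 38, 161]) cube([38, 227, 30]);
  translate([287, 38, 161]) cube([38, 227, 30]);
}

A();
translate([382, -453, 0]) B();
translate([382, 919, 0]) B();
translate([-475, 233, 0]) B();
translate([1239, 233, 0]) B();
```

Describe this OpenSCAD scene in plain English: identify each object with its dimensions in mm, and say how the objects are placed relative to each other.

A is a table: top 1089 mm (x) × 769 mm (y), 42 mm thick, upper face at z = 689 mm, on four 56×56 mm square legs, each inset 59 mm from the nearest pair of top edges, running from z = 0 to the bottom of the top. Four apron rails, 56 mm thick and 110 mm tall, run between adjacent legs with their top edges flush with the underside of the top and their outer faces flush with the legs' outer faces.

B is a four-legged stool. The seat is a 325×303×38 mm slab whose top surface is at z = 393 mm; four square legs, each 38×38 mm in cross-section, run from the floor (z = 0) to the underside of the seat, each flush with a corner of the seat. Four stretchers, 38 mm wide and 30 mm tall, connect adjacent legs with their undersides at z = 161 mm, each running between the inner faces of the legs it joins and aligned with the legs' outer faces on the other axis.

Four stools sit around the table at the −y, +y, −x, +x sides.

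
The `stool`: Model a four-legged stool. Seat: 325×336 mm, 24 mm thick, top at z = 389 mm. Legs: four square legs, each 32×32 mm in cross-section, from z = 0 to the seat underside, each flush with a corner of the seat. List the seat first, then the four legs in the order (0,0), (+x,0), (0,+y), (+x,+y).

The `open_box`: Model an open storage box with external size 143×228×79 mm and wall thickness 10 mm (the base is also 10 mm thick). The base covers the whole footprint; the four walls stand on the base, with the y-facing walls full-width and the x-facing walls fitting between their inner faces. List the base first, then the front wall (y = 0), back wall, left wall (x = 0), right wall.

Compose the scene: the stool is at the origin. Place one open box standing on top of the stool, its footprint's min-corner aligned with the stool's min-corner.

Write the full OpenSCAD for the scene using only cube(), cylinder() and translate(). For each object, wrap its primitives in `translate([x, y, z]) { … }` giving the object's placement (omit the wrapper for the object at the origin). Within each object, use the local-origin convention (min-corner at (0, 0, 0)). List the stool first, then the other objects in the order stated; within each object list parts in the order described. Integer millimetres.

translate([0, 0, 365]) cube([325, 336, 24]);
cube([32, 32, 365]);
translate([293, 0, 0]) cube([32, 32, 365]);
translate([0, 304, 0]) cube([32, 32, 365]);
translate([293, 304, 0]) cube([32, 32, 365]);
translate([0, 0, 389]) {
  cube([143, 228, 10]);
  translate([0, 0, 10]) cube([143, 10, 69]);
  translate([0, 218, 10]) cube([143, 10, 69]);
  translate([0, 10, 10]) cube([10, 208, 69]);
  translate([133, 10, 10]) cube([10, 208, 69]);
}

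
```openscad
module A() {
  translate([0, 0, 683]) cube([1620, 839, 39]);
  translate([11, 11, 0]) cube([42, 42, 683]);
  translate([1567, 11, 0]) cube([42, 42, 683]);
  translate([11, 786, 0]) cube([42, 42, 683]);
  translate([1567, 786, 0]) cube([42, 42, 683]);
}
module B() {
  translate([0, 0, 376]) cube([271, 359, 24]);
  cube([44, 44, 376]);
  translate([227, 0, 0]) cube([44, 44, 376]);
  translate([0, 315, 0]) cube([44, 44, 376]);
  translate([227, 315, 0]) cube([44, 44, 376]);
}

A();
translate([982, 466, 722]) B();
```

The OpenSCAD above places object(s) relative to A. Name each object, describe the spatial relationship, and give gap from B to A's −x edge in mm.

The stool's min-x is at 982; the table's min-x is 0; gap = 982 mm.

A is a table. B is a stool. The stool is on top of the table. The gap from the stool to the table's −x edge is 982 mm.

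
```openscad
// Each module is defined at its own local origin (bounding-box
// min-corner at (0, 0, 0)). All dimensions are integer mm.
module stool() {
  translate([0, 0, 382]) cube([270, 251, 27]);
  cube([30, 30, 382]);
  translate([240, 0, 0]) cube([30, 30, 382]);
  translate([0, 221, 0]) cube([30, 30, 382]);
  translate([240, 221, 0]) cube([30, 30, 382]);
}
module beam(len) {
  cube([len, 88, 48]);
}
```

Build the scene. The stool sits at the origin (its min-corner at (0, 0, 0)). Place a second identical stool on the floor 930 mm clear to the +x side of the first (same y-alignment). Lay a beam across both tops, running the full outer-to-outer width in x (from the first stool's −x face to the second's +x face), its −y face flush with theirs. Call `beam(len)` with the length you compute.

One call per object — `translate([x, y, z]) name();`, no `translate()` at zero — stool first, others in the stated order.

stool();
translate([1200, 0, 0]) stool();
translate([0, 0, 409]) beam(1470);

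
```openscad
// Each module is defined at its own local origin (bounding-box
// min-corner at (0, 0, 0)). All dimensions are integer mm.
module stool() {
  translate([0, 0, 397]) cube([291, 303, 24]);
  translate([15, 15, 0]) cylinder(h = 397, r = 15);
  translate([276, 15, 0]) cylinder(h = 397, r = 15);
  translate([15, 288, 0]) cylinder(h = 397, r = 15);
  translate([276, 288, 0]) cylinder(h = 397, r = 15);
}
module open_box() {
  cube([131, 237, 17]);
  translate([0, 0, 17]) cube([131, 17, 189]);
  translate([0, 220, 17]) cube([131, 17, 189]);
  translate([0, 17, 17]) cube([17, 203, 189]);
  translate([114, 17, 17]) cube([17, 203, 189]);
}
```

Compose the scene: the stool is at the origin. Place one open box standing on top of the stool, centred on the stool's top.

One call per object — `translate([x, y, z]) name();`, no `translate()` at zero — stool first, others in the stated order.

stool();
translate([80, 33, 421]) open_box();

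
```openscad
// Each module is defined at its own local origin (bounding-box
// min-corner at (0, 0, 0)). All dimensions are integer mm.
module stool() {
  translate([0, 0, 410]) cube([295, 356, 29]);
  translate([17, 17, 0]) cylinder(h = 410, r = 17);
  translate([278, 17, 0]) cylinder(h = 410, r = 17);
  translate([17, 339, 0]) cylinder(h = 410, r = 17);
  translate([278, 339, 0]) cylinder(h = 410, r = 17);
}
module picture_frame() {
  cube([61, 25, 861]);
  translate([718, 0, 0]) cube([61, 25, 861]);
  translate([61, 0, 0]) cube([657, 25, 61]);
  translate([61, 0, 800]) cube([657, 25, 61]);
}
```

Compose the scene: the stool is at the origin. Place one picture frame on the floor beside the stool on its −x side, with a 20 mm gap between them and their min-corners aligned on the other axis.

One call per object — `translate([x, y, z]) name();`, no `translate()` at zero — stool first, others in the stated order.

stool();
translate([-799, 0, 0]) picture_frame();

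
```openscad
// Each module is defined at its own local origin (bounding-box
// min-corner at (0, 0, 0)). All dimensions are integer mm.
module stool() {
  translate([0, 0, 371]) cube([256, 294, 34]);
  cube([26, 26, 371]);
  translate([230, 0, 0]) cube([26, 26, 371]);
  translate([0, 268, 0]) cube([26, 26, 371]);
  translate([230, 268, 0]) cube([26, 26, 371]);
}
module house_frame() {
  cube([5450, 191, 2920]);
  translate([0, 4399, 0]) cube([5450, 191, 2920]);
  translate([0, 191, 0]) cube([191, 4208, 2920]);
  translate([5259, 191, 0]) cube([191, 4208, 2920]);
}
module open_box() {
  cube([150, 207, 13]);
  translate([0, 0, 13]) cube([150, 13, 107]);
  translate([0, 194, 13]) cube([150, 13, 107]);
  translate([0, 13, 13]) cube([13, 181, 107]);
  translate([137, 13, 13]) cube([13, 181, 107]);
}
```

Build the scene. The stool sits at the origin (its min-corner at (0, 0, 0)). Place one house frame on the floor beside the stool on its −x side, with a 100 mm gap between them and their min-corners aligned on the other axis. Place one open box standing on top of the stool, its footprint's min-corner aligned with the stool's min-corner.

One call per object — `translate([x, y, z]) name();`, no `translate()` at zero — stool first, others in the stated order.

stool();
translate([-5550, 0, 0]) house_frame();
translate([0, 0, 405]) open_box();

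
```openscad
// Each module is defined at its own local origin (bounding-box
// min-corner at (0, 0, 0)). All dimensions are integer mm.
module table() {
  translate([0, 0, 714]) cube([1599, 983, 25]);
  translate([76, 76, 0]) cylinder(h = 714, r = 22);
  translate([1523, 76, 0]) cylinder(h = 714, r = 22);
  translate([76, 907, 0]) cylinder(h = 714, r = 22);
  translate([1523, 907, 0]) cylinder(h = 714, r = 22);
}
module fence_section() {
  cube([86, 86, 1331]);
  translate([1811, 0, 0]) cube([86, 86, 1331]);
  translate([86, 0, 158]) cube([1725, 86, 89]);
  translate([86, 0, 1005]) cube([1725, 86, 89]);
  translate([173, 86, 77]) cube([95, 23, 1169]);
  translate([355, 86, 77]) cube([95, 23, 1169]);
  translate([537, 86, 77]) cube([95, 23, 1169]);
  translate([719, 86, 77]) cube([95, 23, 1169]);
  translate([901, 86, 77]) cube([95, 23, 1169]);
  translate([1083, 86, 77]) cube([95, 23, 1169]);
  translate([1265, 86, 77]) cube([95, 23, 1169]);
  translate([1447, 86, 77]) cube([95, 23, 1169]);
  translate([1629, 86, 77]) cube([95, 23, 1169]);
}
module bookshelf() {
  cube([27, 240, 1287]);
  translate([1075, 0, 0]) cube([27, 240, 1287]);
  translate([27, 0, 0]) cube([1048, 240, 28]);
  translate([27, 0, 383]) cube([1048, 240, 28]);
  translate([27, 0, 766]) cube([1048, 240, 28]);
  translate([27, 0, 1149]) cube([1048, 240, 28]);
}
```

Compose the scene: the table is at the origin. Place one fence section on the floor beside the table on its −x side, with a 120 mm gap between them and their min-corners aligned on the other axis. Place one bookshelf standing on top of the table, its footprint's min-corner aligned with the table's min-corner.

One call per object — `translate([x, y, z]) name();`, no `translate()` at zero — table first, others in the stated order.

table();
translate([-2017, 0, 0]) fence_section();
translate([0, 0, 739]) bookshelf();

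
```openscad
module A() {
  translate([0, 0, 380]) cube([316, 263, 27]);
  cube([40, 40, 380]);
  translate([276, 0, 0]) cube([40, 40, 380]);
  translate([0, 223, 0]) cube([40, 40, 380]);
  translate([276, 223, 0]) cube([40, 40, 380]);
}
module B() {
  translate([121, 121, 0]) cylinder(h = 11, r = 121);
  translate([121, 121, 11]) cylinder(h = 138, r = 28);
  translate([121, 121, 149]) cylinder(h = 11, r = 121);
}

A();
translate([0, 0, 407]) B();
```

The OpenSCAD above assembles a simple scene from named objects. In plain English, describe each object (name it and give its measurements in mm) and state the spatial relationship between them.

A is a four-legged stool. The seat is 316×263 mm, 27 mm thick, top at z = 407 mm. It stands on four square legs, each 40×40 mm in cross-section, from z = 0 to the seat underside, each flush with a corner of the seat.

B is a spool: two coaxial disc flanges of radius 121 mm and thickness 11 mm, joined by a core cylinder of radius 28 mm and height 138 mm. The lower flange rests on z = 0 and the three cylinders share a vertical axis.

The spool is on top of the stool.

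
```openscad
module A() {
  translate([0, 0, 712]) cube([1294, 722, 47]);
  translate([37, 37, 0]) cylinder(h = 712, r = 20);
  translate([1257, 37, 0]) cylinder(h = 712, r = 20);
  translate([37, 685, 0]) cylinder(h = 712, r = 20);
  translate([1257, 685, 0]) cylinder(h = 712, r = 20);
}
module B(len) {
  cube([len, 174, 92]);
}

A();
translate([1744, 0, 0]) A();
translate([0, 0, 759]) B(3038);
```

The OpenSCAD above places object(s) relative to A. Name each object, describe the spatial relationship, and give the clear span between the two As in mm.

Second table starts at x = 1744; first ends at x = 1294; clear span = 1744 − 1294 = 450 mm.

A is a table. B is a beam. A beam spans the tops of two tables. The clear span between the two tables is 450 mm.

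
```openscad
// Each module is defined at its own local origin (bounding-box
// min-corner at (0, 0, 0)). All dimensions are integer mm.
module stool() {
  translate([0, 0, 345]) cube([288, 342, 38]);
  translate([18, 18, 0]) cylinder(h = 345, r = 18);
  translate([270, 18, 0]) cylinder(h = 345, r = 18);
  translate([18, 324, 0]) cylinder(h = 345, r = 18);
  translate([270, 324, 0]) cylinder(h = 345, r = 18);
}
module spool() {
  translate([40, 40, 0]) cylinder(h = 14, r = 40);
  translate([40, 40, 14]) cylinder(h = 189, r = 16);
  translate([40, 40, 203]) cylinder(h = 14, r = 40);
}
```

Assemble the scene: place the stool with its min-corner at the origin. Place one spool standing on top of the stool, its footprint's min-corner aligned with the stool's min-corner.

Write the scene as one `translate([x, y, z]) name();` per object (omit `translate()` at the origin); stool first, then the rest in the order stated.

stool();
translate([0, 0, 383]) spool();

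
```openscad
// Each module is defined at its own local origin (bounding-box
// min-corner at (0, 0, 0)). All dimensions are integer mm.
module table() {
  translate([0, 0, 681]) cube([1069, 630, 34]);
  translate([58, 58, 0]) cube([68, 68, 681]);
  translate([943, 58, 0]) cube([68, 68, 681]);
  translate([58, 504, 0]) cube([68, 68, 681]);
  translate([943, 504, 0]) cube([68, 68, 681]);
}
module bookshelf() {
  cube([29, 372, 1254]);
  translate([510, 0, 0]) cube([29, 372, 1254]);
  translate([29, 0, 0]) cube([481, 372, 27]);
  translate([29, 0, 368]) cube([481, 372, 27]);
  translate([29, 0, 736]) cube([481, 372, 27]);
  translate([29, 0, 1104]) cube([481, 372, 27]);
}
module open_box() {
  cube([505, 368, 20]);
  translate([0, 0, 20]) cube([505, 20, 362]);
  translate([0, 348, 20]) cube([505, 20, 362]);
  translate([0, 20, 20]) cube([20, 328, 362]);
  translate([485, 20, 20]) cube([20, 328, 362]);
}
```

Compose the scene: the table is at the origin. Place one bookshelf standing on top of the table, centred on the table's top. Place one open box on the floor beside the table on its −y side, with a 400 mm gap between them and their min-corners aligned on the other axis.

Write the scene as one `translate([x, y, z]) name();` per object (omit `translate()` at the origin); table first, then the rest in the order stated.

table();
translate([265, 129, 715]) bookshelf();
translate([0, -768, 0]) open_box();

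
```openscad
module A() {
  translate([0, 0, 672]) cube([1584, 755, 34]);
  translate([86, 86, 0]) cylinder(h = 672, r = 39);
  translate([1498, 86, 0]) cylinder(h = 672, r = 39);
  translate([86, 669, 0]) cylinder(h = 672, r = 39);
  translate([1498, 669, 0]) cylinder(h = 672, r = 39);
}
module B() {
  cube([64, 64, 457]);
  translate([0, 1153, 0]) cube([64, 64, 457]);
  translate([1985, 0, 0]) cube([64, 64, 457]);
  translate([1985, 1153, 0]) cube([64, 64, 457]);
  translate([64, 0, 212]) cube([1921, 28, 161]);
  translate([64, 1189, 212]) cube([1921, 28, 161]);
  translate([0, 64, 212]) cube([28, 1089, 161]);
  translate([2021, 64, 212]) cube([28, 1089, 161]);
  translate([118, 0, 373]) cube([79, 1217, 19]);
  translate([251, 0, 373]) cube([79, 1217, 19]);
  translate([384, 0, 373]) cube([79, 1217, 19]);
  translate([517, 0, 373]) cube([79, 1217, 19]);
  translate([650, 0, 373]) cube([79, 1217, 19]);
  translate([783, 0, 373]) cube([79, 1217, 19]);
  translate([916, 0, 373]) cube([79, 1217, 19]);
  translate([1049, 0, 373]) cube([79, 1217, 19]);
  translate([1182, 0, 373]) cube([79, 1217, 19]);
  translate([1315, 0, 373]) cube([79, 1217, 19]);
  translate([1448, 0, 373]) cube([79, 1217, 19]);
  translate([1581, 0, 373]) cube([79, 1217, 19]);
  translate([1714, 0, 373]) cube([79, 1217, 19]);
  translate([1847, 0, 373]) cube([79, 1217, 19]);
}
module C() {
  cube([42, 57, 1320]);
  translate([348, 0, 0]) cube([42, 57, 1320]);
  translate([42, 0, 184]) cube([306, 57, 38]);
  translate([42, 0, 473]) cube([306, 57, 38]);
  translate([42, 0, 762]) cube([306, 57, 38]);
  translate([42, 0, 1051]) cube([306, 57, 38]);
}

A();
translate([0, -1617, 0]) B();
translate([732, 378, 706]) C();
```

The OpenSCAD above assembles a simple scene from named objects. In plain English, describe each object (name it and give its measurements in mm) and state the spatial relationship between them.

A is a table with a 1584×755 mm rectangular top, 34 mm thick, top surface at z = 706 mm, supported by four round legs of 78 mm diameter, each leg's bounding box inset 47 mm from the nearest pair of top edges, running from the floor.

B is a bed frame 2049 mm long (x) by 1217 mm wide (y). Four 64×64 mm corner posts, 457 mm tall, at the corners of the footprint. Four rails of 28 mm thickness and 161 mm height run between adjacent posts with their undersides at z = 212 mm, their outer faces flush with the outside of the frame (the two x-running rails run between the posts' inner faces; the two y-running rails run between the posts' inner faces). 14 slats, each 79 mm wide (x) and 19 mm thick, lie across the top of the two x-running rails, running the full 1217 mm width of the frame in y; the slats are evenly spaced along x between the inner faces of the end posts with equal gaps (rounded down to the nearest mm) at the −x end and between each pair — any rounding remainder accumulates at the +x end.

C is a straight ladder. Two 42×57 mm vertical rails, 1320 mm tall, stand 390 mm apart (outside-to-outside) with their front faces coplanar on the −y side. 4 rungs, each 57 mm deep and 38 mm tall, span between the inner faces of the rails, front faces flush with the rails. The lowest rung's underside is at z = 184 mm and rungs are spaced 289 mm apart (underside to underside).

The bed frame is on the floor beside the table on its −y side. The ladder is on top of the table.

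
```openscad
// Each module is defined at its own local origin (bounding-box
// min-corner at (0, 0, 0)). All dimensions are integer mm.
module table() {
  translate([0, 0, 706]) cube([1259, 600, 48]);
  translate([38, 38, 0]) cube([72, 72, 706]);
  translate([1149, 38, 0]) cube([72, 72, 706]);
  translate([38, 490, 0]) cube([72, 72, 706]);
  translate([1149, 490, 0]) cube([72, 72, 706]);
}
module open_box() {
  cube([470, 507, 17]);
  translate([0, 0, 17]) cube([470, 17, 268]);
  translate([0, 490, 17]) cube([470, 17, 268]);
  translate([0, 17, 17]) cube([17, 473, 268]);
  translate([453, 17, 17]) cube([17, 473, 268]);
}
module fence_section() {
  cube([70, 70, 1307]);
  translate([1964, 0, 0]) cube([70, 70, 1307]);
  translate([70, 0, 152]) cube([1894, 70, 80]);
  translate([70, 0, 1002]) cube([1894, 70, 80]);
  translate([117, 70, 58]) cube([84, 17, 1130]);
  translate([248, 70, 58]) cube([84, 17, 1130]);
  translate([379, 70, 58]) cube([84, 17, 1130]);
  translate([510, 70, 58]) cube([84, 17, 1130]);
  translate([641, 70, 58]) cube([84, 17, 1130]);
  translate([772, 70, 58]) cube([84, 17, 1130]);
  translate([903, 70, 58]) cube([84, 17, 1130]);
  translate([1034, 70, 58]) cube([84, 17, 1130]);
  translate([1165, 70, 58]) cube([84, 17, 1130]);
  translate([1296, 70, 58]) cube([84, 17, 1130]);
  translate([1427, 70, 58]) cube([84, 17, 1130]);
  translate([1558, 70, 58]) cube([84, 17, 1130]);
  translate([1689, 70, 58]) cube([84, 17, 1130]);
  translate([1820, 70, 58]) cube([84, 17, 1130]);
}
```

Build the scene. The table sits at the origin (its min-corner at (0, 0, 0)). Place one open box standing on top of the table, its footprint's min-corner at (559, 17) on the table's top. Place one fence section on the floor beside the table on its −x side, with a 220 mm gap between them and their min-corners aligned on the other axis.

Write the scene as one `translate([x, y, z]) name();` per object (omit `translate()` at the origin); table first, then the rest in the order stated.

table();
translate([559, 17, 754]) open_box();
translate([-2254, 0, 0]) fence_section();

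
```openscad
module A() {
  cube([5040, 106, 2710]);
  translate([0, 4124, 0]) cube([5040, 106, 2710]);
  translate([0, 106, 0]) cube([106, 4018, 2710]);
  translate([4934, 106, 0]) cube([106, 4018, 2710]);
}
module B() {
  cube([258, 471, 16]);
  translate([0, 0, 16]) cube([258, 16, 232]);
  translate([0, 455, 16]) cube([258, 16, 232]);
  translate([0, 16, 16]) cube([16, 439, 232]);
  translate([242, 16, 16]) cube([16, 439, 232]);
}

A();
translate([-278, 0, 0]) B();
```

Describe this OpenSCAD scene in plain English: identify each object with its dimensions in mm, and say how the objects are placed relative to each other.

A is the wall frame of a small rectangular building: four walls, each 2710 mm tall and 106 mm thick, enclosing a footprint 5040 mm (x) by 4230 mm (y) outside-to-outside, with no floor or roof. The front and back walls (the −y and +y sides) span the full width; the two side walls fit between them.

B is an open storage box with external size 258×471×248 mm and wall thickness 16 mm (the base is also 16 mm thick). The base covers the whole footprint; the four walls stand on the base, with the y-facing walls full-width and the x-facing walls fitting between their inner faces.

The open box is on the floor beside the house frame on its −x side.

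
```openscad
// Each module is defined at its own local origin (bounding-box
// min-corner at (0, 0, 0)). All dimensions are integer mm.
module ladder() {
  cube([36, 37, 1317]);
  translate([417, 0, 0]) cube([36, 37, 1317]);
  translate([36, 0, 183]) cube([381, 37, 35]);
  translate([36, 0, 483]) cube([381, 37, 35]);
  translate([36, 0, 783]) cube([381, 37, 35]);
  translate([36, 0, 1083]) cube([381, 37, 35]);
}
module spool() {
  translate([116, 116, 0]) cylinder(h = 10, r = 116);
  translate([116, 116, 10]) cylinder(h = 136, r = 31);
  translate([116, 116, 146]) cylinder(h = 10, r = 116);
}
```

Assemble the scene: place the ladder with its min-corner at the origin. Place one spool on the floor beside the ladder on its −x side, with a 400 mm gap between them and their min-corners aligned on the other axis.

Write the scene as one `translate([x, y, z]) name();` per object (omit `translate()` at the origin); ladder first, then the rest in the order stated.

ladder();
translate([-632, 0, 0]) spool();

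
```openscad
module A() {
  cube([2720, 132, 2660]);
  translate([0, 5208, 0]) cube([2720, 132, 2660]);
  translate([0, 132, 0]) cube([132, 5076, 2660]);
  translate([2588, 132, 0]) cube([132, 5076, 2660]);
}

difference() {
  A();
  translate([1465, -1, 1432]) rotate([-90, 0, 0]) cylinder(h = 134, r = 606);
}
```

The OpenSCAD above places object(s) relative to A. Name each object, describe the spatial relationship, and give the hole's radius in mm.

The subtracted cylinder has r = 606 mm.

A is a house frame. The house frame has a circular hole through its front wall. The hole's radius is 606 mm.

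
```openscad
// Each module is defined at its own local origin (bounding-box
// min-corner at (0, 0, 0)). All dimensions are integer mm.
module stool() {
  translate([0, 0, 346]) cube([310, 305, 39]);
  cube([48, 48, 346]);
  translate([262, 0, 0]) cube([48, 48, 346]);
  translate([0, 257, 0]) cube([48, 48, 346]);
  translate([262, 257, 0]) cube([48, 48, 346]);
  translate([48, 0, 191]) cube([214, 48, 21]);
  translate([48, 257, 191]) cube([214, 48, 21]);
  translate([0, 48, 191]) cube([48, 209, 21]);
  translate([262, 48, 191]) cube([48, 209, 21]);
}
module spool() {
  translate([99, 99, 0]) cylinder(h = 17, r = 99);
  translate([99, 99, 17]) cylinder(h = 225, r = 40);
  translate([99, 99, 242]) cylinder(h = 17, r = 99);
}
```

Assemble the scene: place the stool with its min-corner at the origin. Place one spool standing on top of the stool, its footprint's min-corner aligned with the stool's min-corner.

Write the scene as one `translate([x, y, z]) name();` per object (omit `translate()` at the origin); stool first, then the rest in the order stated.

stool();
translate([0, 0, 385]) spool();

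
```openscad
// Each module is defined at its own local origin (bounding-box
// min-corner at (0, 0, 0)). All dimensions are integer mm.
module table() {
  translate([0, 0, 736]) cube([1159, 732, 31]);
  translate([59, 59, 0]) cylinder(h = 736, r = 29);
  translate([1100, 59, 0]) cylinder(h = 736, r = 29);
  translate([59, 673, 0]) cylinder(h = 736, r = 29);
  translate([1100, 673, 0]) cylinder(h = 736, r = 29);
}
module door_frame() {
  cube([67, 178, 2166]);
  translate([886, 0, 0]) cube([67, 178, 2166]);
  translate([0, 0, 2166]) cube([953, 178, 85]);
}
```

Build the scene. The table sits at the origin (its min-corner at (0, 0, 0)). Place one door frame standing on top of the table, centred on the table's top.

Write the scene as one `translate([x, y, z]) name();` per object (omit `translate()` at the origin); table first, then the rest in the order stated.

table();
translate([103, 277, 767]) door_frame();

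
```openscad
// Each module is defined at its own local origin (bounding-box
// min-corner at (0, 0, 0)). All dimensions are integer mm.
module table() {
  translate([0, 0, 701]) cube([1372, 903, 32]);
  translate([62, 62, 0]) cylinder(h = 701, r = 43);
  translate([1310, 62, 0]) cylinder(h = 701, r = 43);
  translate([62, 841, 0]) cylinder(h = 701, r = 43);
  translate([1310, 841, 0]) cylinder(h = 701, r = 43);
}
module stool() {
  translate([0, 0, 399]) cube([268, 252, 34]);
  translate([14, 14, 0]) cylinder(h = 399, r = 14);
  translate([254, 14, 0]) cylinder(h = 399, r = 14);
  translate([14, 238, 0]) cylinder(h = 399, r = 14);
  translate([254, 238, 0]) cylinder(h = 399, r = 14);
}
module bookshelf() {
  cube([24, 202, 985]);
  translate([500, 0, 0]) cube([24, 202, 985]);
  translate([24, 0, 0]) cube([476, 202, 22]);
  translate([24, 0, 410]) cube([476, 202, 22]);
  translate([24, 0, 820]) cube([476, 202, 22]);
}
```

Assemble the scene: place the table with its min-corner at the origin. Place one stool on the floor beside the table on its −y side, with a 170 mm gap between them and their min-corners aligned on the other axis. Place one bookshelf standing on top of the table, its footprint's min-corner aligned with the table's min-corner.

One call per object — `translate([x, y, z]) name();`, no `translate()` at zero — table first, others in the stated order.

table();
translate([0, -422, 0]) stool();
translate([0, 0, 733]) bookshelf();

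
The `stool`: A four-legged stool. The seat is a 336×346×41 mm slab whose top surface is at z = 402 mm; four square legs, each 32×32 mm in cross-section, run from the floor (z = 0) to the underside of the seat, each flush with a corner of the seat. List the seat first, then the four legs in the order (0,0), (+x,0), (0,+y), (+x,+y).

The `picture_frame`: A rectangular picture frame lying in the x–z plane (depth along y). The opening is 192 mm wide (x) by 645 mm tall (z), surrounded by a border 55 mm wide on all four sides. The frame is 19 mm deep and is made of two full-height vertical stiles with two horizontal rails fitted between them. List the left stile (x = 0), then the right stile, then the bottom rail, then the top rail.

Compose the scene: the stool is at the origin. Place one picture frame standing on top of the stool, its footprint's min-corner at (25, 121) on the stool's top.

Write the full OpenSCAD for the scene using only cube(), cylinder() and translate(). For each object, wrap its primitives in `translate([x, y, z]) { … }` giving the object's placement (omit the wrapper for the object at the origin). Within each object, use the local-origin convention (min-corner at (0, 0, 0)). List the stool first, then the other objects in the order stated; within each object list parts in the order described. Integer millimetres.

translate([0, 0, 361]) cube([336, 346, 41]);
cube([32, 32, 361]);
translate([304, 0, 0]) cube([32, 32, 361]);
translate([0, 314, 0]) cube([32, 32, 361]);
translate([304, 314, 0]) cube([32, 32, 361]);
translate([25, 121, 402]) {
  cube([55, 19, 755]);
  translate([247, 0, 0]) cube([55, 19, 755]);
  translate([55, 0, 0]) cube([192, 19, 55]);
  translate([55, 0, 700]) cube([192, 19, 55]);
}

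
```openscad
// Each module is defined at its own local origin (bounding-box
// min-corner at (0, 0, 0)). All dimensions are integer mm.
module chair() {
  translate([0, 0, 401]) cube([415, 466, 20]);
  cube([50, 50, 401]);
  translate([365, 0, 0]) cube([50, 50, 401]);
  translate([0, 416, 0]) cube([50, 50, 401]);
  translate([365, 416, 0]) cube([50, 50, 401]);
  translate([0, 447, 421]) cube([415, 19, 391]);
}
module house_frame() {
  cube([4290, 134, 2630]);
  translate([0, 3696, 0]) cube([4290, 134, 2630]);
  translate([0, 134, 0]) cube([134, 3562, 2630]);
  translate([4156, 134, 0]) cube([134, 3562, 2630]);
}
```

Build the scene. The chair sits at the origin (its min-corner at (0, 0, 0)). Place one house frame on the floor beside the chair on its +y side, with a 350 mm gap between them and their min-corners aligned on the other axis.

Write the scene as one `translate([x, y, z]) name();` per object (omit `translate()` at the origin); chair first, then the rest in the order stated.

chair();
translate([0, 816, 0]) house_frame();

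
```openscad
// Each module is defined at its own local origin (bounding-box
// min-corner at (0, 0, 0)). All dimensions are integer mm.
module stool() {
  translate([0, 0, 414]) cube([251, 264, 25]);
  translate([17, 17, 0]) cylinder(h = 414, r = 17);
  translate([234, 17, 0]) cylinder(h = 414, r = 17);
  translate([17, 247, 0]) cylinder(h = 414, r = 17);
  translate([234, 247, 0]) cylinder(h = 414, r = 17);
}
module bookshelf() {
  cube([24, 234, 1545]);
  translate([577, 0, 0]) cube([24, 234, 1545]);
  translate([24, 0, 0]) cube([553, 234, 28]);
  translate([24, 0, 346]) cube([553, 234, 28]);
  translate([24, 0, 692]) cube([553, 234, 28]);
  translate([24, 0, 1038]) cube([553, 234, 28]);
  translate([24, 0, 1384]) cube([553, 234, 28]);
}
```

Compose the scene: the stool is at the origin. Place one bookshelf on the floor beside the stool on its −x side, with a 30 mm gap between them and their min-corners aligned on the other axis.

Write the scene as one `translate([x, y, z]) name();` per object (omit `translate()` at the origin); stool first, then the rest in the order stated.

stool();
translate([-631, 0, 0]) bookshelf();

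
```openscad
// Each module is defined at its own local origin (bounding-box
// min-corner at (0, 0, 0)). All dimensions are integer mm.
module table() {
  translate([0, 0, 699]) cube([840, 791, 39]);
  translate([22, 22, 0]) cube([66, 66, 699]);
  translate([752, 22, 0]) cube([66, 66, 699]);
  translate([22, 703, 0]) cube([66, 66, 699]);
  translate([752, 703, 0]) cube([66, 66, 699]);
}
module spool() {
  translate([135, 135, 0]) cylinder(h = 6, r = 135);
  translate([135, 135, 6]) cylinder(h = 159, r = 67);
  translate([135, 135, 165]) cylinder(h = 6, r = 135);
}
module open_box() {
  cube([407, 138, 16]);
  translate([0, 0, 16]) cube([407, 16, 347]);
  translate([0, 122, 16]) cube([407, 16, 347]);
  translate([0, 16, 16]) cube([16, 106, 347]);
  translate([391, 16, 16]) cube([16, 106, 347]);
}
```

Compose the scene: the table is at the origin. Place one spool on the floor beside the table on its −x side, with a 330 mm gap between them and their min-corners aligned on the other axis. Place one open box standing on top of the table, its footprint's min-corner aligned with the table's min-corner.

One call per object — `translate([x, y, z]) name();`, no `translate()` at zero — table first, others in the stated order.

table();
translate([-600, 0, 0]) spool();
translate([0, 0, 738]) open_box();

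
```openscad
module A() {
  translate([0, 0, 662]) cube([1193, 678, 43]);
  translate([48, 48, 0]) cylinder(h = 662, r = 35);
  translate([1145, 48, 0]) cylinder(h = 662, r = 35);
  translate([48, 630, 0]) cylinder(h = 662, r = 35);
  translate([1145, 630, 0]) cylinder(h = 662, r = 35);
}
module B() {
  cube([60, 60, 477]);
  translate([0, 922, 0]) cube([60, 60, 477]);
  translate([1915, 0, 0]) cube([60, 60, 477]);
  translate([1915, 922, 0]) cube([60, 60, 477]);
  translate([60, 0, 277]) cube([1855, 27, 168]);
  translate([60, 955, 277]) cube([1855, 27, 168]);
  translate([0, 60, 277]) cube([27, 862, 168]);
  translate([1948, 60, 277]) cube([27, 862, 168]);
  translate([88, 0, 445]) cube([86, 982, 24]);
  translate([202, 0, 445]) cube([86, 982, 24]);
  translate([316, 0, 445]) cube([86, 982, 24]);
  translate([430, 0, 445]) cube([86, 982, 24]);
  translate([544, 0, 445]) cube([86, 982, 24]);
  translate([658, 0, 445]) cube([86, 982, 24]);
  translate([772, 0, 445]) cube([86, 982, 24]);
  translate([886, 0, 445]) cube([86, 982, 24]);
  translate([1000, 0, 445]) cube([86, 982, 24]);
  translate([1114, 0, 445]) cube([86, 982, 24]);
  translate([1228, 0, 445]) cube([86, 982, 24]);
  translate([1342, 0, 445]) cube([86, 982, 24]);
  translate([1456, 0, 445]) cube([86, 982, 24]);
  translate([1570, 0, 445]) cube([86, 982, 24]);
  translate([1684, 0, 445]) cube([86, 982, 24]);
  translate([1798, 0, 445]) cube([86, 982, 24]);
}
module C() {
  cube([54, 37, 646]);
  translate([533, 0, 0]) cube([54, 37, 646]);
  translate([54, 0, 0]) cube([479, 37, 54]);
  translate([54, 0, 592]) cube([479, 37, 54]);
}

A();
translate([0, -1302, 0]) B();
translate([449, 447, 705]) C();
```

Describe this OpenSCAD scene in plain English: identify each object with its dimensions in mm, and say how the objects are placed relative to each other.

A is a rectangular dining table. The top is 1193×678×43 mm with its upper surface at z = 705 mm. It stands on four round legs of 70 mm diameter, each leg's bounding box inset 13 mm from the nearest pair of top edges, running from the floor to the underside of the top.

B is a bed frame 1975 mm long (x) by 982 mm wide (y). Four 60×60 mm corner posts, 477 mm tall, at the corners of the footprint. Four rails of 27 mm thickness and 168 mm height run between adjacent posts with their undersides at z = 277 mm, their outer faces flush with the outside of the frame (the two x-running rails run between the posts' inner faces; the two y-running rails run between the posts' inner faces). 16 slats, each 86 mm wide (x) and 24 mm thick, lie across the top of the two x-running rails, running the full 982 mm width of the frame in y; the slats are evenly spaced along x between the inner faces of the end posts with equal gaps (rounded down to the nearest mm) at the −x end and between each pair — any rounding remainder accumulates at the +x end.

C is a rectangular picture frame lying in the x–z plane (depth along y). The opening is 479 mm wide (x) by 538 mm tall (z), surrounded by a border 54 mm wide on all four sides. The frame is 37 mm deep and is made of two full-height vertical stiles with two horizontal rails fitted between them.

The bed frame is on the floor beside the table on its −y side. The picture frame is on top of the table.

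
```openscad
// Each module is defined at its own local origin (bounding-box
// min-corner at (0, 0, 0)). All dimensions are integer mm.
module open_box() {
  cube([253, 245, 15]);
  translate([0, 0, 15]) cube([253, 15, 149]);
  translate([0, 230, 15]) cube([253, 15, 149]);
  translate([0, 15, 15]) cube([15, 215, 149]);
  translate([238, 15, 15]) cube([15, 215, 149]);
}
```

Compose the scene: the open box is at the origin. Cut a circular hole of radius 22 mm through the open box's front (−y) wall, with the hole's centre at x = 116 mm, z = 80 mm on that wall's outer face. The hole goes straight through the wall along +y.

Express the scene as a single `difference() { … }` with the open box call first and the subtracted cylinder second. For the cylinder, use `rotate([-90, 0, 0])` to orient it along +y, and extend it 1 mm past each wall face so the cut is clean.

difference() {
  open_box();
  translate([116, -1, 80]) rotate([-90, 0, 0]) cylinder(h = 17, r = 22);
}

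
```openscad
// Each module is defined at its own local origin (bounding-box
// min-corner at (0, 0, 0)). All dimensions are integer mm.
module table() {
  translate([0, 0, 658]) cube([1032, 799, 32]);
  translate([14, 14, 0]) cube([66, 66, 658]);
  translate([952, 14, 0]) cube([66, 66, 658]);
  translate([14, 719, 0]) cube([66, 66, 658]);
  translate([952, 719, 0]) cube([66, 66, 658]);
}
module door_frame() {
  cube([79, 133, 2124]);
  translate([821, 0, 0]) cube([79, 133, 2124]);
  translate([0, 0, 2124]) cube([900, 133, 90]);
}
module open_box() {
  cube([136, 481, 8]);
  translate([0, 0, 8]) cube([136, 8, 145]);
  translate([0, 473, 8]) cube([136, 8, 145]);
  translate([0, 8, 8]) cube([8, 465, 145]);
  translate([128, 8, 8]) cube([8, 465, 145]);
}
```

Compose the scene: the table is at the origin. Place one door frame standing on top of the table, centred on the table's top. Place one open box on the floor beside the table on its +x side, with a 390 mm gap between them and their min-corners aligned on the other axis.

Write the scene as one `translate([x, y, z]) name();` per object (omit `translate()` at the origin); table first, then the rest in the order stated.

table();
translate([66, 333, 690]) door_frame();
translate([1422, 0, 0]) open_box();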